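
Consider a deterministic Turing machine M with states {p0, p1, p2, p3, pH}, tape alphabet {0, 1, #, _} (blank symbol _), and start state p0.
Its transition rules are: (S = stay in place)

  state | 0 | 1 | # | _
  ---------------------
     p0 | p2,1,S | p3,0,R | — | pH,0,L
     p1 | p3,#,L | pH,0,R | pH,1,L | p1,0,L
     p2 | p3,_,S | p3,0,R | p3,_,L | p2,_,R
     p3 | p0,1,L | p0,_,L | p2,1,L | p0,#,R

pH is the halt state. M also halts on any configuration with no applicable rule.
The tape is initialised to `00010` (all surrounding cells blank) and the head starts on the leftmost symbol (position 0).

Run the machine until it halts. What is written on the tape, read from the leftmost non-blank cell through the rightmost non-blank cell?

p0 | [0]0010__   read 0 → write 1, move S, go to p2
p2 | [1]0010__   read 1 → write 0, move R, go to p3
p3 | 0[0]010__   read 0 → write 1, move L, go to p0
p0 | [0]1010__   read 0 → write 1, move S, go to p2
p2 | [1]1010__   read 1 → write 0, move R, go to p3
p3 | 0[1]010__   read 1 → write _, move L, go to p0
p0 | [0]_010__   read 0 → write 1, move S, go to p2
p2 | [1]_010__   read 1 → write 0, move R, go to p3
p3 | 0[_]010__   read _ → write #, move R, go to p0
p0 | 0#[0]10__   read 0 → write 1, move S, go to p2
p2 | 0#[1]10__   read 1 → write 0, move R, go to p3
p3 | 0#0[1]0__   read 1 → write _, move L, go to p0
p0 | 0#[0]_0__   read 0 → write 1, move S, go to p2
p2 | 0#[1]_0__   read 1 → write 0, move R, go to p3
p3 | 0#0[_]0__   read _ → write #, move R, go to p0
p0 | 0#0#[0]__   read 0 → write 1, move S, go to p2
p2 | 0#0#[1]__   read 1 → write 0, move R, go to p3
p3 | 0#0#0[_]_   read _ → write #, move R, go to p0
p0 | 0#0#0#[_]   read _ → write 0, move L, go to pH
pH | 0#0#0[#]0
The non-blank tape span at halt is 0#0#0#0.

0#0#0#0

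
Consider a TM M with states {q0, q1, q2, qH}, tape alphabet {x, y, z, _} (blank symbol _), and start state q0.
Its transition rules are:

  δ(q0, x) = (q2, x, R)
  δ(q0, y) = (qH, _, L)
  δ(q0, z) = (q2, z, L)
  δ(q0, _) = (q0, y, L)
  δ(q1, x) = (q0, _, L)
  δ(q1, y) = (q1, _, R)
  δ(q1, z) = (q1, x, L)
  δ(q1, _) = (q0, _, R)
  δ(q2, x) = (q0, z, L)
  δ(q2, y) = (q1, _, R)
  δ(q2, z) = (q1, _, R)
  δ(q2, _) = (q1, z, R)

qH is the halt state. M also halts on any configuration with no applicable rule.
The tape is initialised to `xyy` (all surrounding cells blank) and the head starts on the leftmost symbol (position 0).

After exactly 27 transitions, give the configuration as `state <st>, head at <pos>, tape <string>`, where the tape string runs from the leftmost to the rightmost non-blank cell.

state q1, head at 7, tape x

state=q0 head=0 tape=[x]yy_____   (q0,x)→(q2,x,R)
state=q2 head=1 tape=x[y]y_____   (q2,y)→(q1,_,R)
state=q1 head=2 tape=x_[y]_____   (q1,y)→(q1,_,R)
state=q1 head=3 tape=x__[_]____   (q1,_)→(q0,_,R)
state=q0 head=4 tape=x___[_]___   (q0,_)→(q0,y,L)
state=q0 head=3 tape=x__[_]y___   (q0,_)→(q0,y,L)
state=q0 head=2 tape=x_[_]yy___   (q0,_)→(q0,y,L)
state=q0 head=1 tape=x[_]yyy___   (q0,_)→(q0,y,L)
state=q0 head=0 tape=[x]yyyy___   (q0,x)→(q2,x,R)
state=q2 head=1 tape=x[y]yyy___   (q2,y)→(q1,_,R)
state=q1 head=2 tape=x_[y]yy___   (q1,y)→(q1,_,R)
state=q1 head=3 tape=x__[y]y___   (q1,y)→(q1,_,R)
state=q1 head=4 tape=x___[y]___   (q1,y)→(q1,_,R)
state=q1 head=5 tape=x____[_]__   (q1,_)→(q0,_,R)
state=q0 head=6 tape=x_____[_]_   (q0,_)→(q0,y,L)
state=q0 head=5 tape=x____[_]y_   (q0,_)→(q0,y,L)
state=q0 head=4 tape=x___[_]yy_   (q0,_)→(q0,y,L)
state=q0 head=3 tape=x__[_]yyy_   (q0,_)→(q0,y,L)
state=q0 head=2 tape=x_[_]yyyy_   (q0,_)→(q0,y,L)
state=q0 head=1 tape=x[_]yyyyy_   (q0,_)→(q0,y,L)
state=q0 head=0 tape=[x]yyyyyy_   (q0,x)→(q2,x,R)
state=q2 head=1 tape=x[y]yyyyy_   (q2,y)→(q1,_,R)
state=q1 head=2 tape=x_[y]yyyy_   (q1,y)→(q1,_,R)
state=q1 head=3 tape=x__[y]yyy_   (q1,y)→(q1,_,R)
state=q1 head=4 tape=x___[y]yy_   (q1,y)→(q1,_,R)
state=q1 head=5 tape=x____[y]y_   (q1,y)→(q1,_,R)
state=q1 head=6 tape=x_____[y]_   (q1,y)→(q1,_,R)
state=q1 head=7 tape=x______[_]
After 27 steps: state q1, head at 7, tape x.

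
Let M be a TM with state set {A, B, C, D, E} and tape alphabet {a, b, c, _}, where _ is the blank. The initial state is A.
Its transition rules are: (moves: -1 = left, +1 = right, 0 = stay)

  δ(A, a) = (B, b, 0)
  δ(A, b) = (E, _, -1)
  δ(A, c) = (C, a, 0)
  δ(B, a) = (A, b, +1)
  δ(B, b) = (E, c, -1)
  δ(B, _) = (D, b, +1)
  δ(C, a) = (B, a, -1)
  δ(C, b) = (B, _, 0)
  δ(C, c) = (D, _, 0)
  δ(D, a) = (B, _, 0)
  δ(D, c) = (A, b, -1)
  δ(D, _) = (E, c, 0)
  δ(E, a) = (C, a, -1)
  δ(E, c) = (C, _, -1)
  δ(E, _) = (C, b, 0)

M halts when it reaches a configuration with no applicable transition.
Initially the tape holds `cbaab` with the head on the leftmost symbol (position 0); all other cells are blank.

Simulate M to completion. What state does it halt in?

state=A head=0 tape=_[c]baab   (A,c)→(C,a,0)
state=C head=0 tape=_[a]baab   (C,a)→(B,a,-1)
state=B head=-1 tape=[_]abaab   (B,_)→(D,b,+1)
state=D head=0 tape=b[a]baab   (D,a)→(B,_,0)
state=B head=0 tape=b[_]baab   (B,_)→(D,b,+1)
state=D head=1 tape=bb[b]aab
No transition is defined for (D, b); M halts in state D.

D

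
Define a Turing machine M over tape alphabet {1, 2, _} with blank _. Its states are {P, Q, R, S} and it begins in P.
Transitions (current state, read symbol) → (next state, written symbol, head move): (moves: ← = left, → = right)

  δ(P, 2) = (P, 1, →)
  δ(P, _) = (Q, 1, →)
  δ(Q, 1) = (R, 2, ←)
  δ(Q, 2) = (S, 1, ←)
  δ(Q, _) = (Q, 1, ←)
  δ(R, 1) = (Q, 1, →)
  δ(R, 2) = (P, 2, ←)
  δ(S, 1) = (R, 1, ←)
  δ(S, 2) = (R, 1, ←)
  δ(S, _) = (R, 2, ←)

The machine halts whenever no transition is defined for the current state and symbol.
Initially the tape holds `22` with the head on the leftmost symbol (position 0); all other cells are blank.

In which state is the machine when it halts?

R

state=P head=0 tape=_[2]2__   (P,2)→(P,1,→)
state=P head=1 tape=_1[2]__   (P,2)→(P,1,→)
state=P head=2 tape=_11[_]_   (P,_)→(Q,1,→)
state=Q head=3 tape=_111[_]   (Q,_)→(Q,1,←)
state=Q head=2 tape=_11[1]1   (Q,1)→(R,2,←)
state=R head=1 tape=_1[1]21   (R,1)→(Q,1,→)
state=Q head=2 tape=_11[2]1   (Q,2)→(S,1,←)
state=S head=1 tape=_1[1]11   (S,1)→(R,1,←)
state=R head=0 tape=_[1]111   (R,1)→(Q,1,→)
state=Q head=1 tape=_1[1]11   (Q,1)→(R,2,←)
state=R head=0 tape=_[1]211   (R,1)→(Q,1,→)
state=Q head=1 tape=_1[2]11   (Q,2)→(S,1,←)
state=S head=0 tape=_[1]111   (S,1)→(R,1,←)
state=R head=-1 tape=[_]1111
No transition is defined for (R, _); M halts in state R.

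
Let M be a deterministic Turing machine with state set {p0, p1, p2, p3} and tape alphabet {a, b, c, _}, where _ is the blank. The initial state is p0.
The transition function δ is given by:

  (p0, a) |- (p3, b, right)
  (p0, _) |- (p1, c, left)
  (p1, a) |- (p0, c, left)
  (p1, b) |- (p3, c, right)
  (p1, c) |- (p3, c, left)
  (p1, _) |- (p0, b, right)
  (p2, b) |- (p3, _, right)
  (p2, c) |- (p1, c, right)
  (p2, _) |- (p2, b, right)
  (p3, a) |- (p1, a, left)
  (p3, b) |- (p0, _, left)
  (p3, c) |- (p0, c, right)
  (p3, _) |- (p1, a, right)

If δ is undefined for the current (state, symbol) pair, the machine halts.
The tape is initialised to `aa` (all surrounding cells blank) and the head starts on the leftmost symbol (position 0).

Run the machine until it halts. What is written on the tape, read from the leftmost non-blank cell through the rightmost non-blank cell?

p0 | __[a]a____   read a → write b, move right, go to p3
p3 | __b[a]____   read a → write a, move left, go to p1
p1 | __[b]a____   read b → write c, move right, go to p3
p3 | __c[a]____   read a → write a, move left, go to p1
p1 | __[c]a____   read c → write c, move left, go to p3
p3 | _[_]ca____   read _ → write a, move right, go to p1
p1 | _a[c]a____   read c → write c, move left, go to p3
p3 | _[a]ca____   read a → write a, move left, go to p1
p1 | [_]aca____   read _ → write b, move right, go to p0
p0 | b[a]ca____   read a → write b, move right, go to p3
p3 | bb[c]a____   read c → write c, move right, go to p0
p0 | bbc[a]____   read a → write b, move right, go to p3
p3 | bbcb[_]___   read _ → write a, move right, go to p1
p1 | bbcba[_]__   read _ → write b, move right, go to p0
p0 | bbcbab[_]_   read _ → write c, move left, go to p1
p1 | bbcba[b]c_   read b → write c, move right, go to p3
p3 | bbcbac[c]_   read c → write c, move right, go to p0
p0 | bbcbacc[_]   read _ → write c, move left, go to p1
p1 | bbcbac[c]c   read c → write c, move left, go to p3
p3 | bbcba[c]cc   read c → write c, move right, go to p0
p0 | bbcbac[c]c
The non-blank tape span at halt is bbcbaccc.

bbcbaccc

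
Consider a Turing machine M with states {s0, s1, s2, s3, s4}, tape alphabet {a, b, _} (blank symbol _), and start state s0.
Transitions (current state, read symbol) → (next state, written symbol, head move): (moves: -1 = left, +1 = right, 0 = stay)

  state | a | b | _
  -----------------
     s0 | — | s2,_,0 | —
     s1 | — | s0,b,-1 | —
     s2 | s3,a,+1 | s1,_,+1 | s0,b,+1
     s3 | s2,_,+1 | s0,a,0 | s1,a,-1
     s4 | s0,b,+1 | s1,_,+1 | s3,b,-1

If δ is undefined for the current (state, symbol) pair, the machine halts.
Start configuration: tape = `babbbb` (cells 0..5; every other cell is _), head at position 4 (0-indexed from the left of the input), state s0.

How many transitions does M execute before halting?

state=s0 head=4 tape=babb[b]b_   (s0,b)→(s2,_,0)
state=s2 head=4 tape=babb[_]b_   (s2,_)→(s0,b,+1)
state=s0 head=5 tape=babbb[b]_   (s0,b)→(s2,_,0)
state=s2 head=5 tape=babbb[_]_   (s2,_)→(s0,b,+1)
state=s0 head=6 tape=babbbb[_]
M halts after 4 transitions.

4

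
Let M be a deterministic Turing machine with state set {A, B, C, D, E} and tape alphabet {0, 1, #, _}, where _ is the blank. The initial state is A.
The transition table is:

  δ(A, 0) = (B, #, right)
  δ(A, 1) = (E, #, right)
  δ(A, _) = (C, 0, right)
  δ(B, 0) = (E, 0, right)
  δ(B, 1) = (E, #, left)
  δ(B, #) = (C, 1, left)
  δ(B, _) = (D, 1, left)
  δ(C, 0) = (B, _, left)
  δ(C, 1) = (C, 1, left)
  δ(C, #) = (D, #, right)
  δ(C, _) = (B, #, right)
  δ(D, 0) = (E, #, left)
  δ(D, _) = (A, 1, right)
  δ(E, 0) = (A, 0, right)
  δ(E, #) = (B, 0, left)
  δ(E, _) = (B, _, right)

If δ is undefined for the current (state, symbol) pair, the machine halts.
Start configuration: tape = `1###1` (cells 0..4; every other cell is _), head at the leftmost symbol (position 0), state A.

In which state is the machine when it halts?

A

state=A head=0 tape=___[1]###1   (A,1)→(E,#,right)
state=E head=1 tape=___#[#]##1   (E,#)→(B,0,left)
state=B head=0 tape=___[#]0##1   (B,#)→(C,1,left)
state=C head=-1 tape=__[_]10##1   (C,_)→(B,#,right)
state=B head=0 tape=__#[1]0##1   (B,1)→(E,#,left)
state=E head=-1 tape=__[#]#0##1   (E,#)→(B,0,left)
state=B head=-2 tape=_[_]0#0##1   (B,_)→(D,1,left)
state=D head=-3 tape=[_]10#0##1   (D,_)→(A,1,right)
state=A head=-2 tape=1[1]0#0##1   (A,1)→(E,#,right)
state=E head=-1 tape=1#[0]#0##1   (E,0)→(A,0,right)
state=A head=0 tape=1#0[#]0##1
No transition is defined for (A, #); M halts in state A.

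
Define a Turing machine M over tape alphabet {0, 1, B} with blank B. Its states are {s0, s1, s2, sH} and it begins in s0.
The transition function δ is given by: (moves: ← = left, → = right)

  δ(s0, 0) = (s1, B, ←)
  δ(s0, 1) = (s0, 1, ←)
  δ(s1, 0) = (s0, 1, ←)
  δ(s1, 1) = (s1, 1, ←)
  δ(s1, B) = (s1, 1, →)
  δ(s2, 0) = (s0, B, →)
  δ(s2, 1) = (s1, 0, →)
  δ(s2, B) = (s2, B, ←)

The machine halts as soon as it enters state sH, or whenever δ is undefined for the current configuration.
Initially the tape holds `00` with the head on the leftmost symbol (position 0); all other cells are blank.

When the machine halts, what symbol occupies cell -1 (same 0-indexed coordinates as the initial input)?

1

state=s0 head=0 tape=BB[0]0   (s0,0)→(s1,B,←)
state=s1 head=-1 tape=B[B]B0   (s1,B)→(s1,1,→)
state=s1 head=0 tape=B1[B]0   (s1,B)→(s1,1,→)
state=s1 head=1 tape=B11[0]   (s1,0)→(s0,1,←)
state=s0 head=0 tape=B1[1]1   (s0,1)→(s0,1,←)
state=s0 head=-1 tape=B[1]11   (s0,1)→(s0,1,←)
state=s0 head=-2 tape=[B]111
Cell -1 holds 1 when M halts.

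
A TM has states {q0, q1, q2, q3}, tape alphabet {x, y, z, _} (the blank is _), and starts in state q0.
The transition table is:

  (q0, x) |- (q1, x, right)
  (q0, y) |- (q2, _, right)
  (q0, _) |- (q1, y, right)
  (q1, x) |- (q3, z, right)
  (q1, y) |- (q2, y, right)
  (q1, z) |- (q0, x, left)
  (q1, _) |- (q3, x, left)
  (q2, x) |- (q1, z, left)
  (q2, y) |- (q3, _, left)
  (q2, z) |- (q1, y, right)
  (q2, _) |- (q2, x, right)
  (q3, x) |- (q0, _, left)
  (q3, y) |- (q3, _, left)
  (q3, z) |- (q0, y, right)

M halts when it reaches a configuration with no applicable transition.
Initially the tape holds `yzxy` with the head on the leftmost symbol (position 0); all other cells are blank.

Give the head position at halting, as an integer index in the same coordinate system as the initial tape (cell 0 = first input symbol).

0

q0 | [y]zxy_   read y → write _, move right, go to q2
q2 | _[z]xy_   read z → write y, move right, go to q1
q1 | _y[x]y_   read x → write z, move right, go to q3
q3 | _yz[y]_   read y → write _, move left, go to q3
q3 | _y[z]__   read z → write y, move right, go to q0
q0 | _yy[_]_   read _ → write y, move right, go to q1
q1 | _yyy[_]   read _ → write x, move left, go to q3
q3 | _yy[y]x   read y → write _, move left, go to q3
q3 | _y[y]_x   read y → write _, move left, go to q3
q3 | _[y]__x   read y → write _, move left, go to q3
q3 | [_]___x
At halt the head is at cell 0.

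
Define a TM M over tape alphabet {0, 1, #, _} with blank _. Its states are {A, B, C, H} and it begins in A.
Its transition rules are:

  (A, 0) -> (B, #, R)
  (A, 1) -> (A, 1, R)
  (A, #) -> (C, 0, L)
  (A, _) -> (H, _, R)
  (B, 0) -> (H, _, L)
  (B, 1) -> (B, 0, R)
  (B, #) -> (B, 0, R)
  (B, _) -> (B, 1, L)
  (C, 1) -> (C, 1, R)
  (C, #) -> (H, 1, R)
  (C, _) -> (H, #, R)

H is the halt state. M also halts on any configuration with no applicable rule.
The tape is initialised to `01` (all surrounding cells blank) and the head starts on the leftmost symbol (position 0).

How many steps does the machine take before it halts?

A | [0]1_   read 0 → write #, move R, go to B
B | #[1]_   read 1 → write 0, move R, go to B
B | #0[_]   read _ → write 1, move L, go to B
B | #[0]1   read 0 → write _, move L, go to H
H | [#]_1
M halts after 4 transitions.

4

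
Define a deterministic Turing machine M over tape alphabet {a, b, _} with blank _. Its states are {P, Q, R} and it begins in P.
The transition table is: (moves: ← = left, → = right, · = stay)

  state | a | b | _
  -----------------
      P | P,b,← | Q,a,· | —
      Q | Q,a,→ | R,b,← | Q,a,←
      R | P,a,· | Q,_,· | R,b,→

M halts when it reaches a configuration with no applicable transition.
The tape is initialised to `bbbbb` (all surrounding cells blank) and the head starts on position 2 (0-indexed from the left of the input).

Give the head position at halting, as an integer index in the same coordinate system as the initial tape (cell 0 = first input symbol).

-1

state=P head=2 tape=_bb[b]bb   (P,b)→(Q,a,·)
state=Q head=2 tape=_bb[a]bb   (Q,a)→(Q,a,→)
state=Q head=3 tape=_bba[b]b   (Q,b)→(R,b,←)
state=R head=2 tape=_bb[a]bb   (R,a)→(P,a,·)
state=P head=2 tape=_bb[a]bb   (P,a)→(P,b,←)
state=P head=1 tape=_b[b]bbb   (P,b)→(Q,a,·)
state=Q head=1 tape=_b[a]bbb   (Q,a)→(Q,a,→)
state=Q head=2 tape=_ba[b]bb   (Q,b)→(R,b,←)
state=R head=1 tape=_b[a]bbb   (R,a)→(P,a,·)
state=P head=1 tape=_b[a]bbb   (P,a)→(P,b,←)
state=P head=0 tape=_[b]bbbb   (P,b)→(Q,a,·)
state=Q head=0 tape=_[a]bbbb   (Q,a)→(Q,a,→)
state=Q head=1 tape=_a[b]bbb   (Q,b)→(R,b,←)
state=R head=0 tape=_[a]bbbb   (R,a)→(P,a,·)
state=P head=0 tape=_[a]bbbb   (P,a)→(P,b,←)
state=P head=-1 tape=[_]bbbbb
At halt the head is at cell -1.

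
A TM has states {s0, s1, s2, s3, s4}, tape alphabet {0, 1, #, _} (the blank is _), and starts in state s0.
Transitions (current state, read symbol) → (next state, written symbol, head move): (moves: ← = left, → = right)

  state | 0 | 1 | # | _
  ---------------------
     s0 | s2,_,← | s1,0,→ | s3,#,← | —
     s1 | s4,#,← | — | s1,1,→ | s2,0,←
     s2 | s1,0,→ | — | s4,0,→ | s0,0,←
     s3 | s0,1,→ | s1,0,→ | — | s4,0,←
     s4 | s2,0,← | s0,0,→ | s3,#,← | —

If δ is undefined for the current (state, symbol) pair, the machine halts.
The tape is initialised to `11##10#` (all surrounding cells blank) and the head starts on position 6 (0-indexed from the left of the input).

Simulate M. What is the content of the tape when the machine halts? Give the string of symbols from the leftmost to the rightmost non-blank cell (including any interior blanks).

state=s0 head=6 tape=11##10[#]_   (s0,#)→(s3,#,←)
state=s3 head=5 tape=11##1[0]#_   (s3,0)→(s0,1,→)
state=s0 head=6 tape=11##11[#]_   (s0,#)→(s3,#,←)
state=s3 head=5 tape=11##1[1]#_   (s3,1)→(s1,0,→)
state=s1 head=6 tape=11##10[#]_   (s1,#)→(s1,1,→)
state=s1 head=7 tape=11##101[_]   (s1,_)→(s2,0,←)
state=s2 head=6 tape=11##10[1]0
The non-blank tape span at halt is 11##1010.

11##1010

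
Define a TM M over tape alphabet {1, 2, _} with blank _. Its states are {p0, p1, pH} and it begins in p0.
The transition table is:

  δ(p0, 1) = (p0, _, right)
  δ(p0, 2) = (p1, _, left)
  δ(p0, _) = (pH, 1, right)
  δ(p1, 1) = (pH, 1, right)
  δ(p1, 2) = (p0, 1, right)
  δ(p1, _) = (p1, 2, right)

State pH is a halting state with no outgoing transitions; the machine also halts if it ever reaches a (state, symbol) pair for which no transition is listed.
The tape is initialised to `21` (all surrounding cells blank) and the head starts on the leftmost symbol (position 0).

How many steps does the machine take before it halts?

4

p0 | _[2]1_   read 2 → write _, move left, go to p1
p1 | [_]_1_   read _ → write 2, move right, go to p1
p1 | 2[_]1_   read _ → write 2, move right, go to p1
p1 | 22[1]_   read 1 → write 1, move right, go to pH
pH | 221[_]
M halts after 4 transitions.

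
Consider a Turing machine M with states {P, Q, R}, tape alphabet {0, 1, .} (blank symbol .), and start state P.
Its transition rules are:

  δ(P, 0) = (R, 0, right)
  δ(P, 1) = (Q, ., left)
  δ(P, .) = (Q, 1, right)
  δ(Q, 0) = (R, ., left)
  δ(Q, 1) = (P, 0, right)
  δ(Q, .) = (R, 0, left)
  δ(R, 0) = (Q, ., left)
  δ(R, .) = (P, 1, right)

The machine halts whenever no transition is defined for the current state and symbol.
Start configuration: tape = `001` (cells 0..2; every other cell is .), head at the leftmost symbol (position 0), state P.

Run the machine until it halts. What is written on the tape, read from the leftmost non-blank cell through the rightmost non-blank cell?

state=P head=0 tape=.[0]01   (P,0)→(R,0,right)
state=R head=1 tape=.0[0]1   (R,0)→(Q,.,left)
state=Q head=0 tape=.[0].1   (Q,0)→(R,.,left)
state=R head=-1 tape=[.]..1   (R,.)→(P,1,right)
state=P head=0 tape=1[.].1   (P,.)→(Q,1,right)
state=Q head=1 tape=11[.]1   (Q,.)→(R,0,left)
state=R head=0 tape=1[1]01
The non-blank tape span at halt is 1101.

1101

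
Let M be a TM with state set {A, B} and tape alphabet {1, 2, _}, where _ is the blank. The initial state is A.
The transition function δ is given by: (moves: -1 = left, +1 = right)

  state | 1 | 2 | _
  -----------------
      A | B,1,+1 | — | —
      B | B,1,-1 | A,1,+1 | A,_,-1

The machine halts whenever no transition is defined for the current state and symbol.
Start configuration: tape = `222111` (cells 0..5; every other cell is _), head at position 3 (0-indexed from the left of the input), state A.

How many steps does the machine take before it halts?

19

state=A head=3 tape=__222[1]11   (A,1)→(B,1,+1)
state=B head=4 tape=__2221[1]1   (B,1)→(B,1,-1)
state=B head=3 tape=__222[1]11   (B,1)→(B,1,-1)
state=B head=2 tape=__22[2]111   (B,2)→(A,1,+1)
state=A head=3 tape=__221[1]11   (A,1)→(B,1,+1)
state=B head=4 tape=__2211[1]1   (B,1)→(B,1,-1)
state=B head=3 tape=__221[1]11   (B,1)→(B,1,-1)
state=B head=2 tape=__22[1]111   (B,1)→(B,1,-1)
state=B head=1 tape=__2[2]1111   (B,2)→(A,1,+1)
state=A head=2 tape=__21[1]111   (A,1)→(B,1,+1)
state=B head=3 tape=__211[1]11   (B,1)→(B,1,-1)
state=B head=2 tape=__21[1]111   (B,1)→(B,1,-1)
state=B head=1 tape=__2[1]1111   (B,1)→(B,1,-1)
state=B head=0 tape=__[2]11111   (B,2)→(A,1,+1)
state=A head=1 tape=__1[1]1111   (A,1)→(B,1,+1)
state=B head=2 tape=__11[1]111   (B,1)→(B,1,-1)
state=B head=1 tape=__1[1]1111   (B,1)→(B,1,-1)
state=B head=0 tape=__[1]11111   (B,1)→(B,1,-1)
state=B head=-1 tape=_[_]111111   (B,_)→(A,_,-1)
state=A head=-2 tape=[_]_111111
M halts after 19 transitions.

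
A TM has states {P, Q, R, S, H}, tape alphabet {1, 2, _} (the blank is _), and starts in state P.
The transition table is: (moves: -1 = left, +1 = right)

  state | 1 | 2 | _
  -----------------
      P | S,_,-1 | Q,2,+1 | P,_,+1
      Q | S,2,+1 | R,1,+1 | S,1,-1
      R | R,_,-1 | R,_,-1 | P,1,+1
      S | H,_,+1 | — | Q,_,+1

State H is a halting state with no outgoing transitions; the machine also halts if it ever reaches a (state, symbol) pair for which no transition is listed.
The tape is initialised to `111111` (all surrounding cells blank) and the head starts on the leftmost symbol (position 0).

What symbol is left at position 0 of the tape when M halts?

P | _[1]11111   read 1 → write _, move -1, go to S
S | [_]_11111   read _ → write _, move +1, go to Q
Q | _[_]11111   read _ → write 1, move -1, go to S
S | [_]111111   read _ → write _, move +1, go to Q
Q | _[1]11111   read 1 → write 2, move +1, go to S
S | _2[1]1111   read 1 → write _, move +1, go to H
H | _2_[1]111
Cell 0 holds 2 when M halts.

2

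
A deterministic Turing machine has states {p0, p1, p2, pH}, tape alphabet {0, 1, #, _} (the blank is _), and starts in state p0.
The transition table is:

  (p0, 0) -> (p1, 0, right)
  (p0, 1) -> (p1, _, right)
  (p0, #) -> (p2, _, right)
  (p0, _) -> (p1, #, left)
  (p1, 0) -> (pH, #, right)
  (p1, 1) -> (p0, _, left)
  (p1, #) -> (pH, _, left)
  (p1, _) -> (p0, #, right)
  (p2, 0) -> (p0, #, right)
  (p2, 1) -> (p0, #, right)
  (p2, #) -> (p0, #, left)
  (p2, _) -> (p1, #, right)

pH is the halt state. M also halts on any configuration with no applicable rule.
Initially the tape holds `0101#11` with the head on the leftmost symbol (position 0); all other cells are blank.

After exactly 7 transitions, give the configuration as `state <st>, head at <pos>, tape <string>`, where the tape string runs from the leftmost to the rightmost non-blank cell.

state=p0 head=0 tape=[0]101#11   (p0,0)→(p1,0,right)
state=p1 head=1 tape=0[1]01#11   (p1,1)→(p0,_,left)
state=p0 head=0 tape=[0]_01#11   (p0,0)→(p1,0,right)
state=p1 head=1 tape=0[_]01#11   (p1,_)→(p0,#,right)
state=p0 head=2 tape=0#[0]1#11   (p0,0)→(p1,0,right)
state=p1 head=3 tape=0#0[1]#11   (p1,1)→(p0,_,left)
state=p0 head=2 tape=0#[0]_#11   (p0,0)→(p1,0,right)
state=p1 head=3 tape=0#0[_]#11
After 7 steps: state p1, head at 3, tape 0#0_#11.

state p1, head at 3, tape 0#0_#11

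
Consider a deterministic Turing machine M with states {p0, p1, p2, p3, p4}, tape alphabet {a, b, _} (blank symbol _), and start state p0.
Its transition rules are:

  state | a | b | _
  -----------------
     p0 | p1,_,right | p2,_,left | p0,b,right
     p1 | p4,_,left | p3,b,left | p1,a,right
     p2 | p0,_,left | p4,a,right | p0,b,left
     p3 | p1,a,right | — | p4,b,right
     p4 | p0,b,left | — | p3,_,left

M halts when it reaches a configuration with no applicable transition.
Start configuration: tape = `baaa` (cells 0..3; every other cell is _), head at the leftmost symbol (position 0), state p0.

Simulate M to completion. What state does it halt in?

p0 | __[b]aaa   read b → write _, move left, go to p2
p2 | _[_]_aaa   read _ → write b, move left, go to p0
p0 | [_]b_aaa   read _ → write b, move right, go to p0
p0 | b[b]_aaa   read b → write _, move left, go to p2
p2 | [b]__aaa   read b → write a, move right, go to p4
p4 | a[_]_aaa   read _ → write _, move left, go to p3
p3 | [a]__aaa   read a → write a, move right, go to p1
p1 | a[_]_aaa   read _ → write a, move right, go to p1
p1 | aa[_]aaa   read _ → write a, move right, go to p1
p1 | aaa[a]aa   read a → write _, move left, go to p4
p4 | aa[a]_aa   read a → write b, move left, go to p0
p0 | a[a]b_aa   read a → write _, move right, go to p1
p1 | a_[b]_aa   read b → write b, move left, go to p3
p3 | a[_]b_aa   read _ → write b, move right, go to p4
p4 | ab[b]_aa
No transition is defined for (p4, b); M halts in state p4.

p4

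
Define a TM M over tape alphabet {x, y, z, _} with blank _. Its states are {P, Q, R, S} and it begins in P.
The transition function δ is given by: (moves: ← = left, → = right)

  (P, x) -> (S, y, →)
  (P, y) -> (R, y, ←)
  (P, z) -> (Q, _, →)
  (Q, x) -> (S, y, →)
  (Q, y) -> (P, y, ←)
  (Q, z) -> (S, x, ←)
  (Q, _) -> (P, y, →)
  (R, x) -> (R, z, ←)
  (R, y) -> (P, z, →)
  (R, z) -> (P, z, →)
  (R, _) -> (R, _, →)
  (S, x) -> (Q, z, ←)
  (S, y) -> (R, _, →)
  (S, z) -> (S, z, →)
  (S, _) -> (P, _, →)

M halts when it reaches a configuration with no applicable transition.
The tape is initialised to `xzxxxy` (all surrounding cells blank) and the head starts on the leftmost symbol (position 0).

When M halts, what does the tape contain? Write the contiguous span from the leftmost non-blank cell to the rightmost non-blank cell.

z_yzy

P | [x]zxxxy   read x → write y, move →, go to S
S | y[z]xxxy   read z → write z, move →, go to S
S | yz[x]xxy   read x → write z, move ←, go to Q
Q | y[z]zxxy   read z → write x, move ←, go to S
S | [y]xzxxy   read y → write _, move →, go to R
R | _[x]zxxy   read x → write z, move ←, go to R
R | [_]zzxxy   read _ → write _, move →, go to R
R | _[z]zxxy   read z → write z, move →, go to P
P | _z[z]xxy   read z → write _, move →, go to Q
Q | _z_[x]xy   read x → write y, move →, go to S
S | _z_y[x]y   read x → write z, move ←, go to Q
Q | _z_[y]zy   read y → write y, move ←, go to P
P | _z[_]yzy
The non-blank tape span at halt is z_yzy.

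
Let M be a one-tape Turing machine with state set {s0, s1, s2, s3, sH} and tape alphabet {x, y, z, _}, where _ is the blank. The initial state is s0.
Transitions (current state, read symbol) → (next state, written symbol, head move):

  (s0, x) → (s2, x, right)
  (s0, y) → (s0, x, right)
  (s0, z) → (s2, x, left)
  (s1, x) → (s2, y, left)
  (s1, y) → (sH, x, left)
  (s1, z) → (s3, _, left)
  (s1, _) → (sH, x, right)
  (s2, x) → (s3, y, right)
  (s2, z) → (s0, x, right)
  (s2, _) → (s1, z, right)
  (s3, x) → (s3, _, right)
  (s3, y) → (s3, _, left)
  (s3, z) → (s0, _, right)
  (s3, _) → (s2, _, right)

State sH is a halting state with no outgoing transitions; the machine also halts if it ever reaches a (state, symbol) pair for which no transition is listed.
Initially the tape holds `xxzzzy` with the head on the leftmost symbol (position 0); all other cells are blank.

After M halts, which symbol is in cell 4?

_

state=s0 head=0 tape=[x]xzzzy__   (s0,x)→(s2,x,right)
state=s2 head=1 tape=x[x]zzzy__   (s2,x)→(s3,y,right)
state=s3 head=2 tape=xy[z]zzy__   (s3,z)→(s0,_,right)
state=s0 head=3 tape=xy_[z]zy__   (s0,z)→(s2,x,left)
state=s2 head=2 tape=xy[_]xzy__   (s2,_)→(s1,z,right)
state=s1 head=3 tape=xyz[x]zy__   (s1,x)→(s2,y,left)
state=s2 head=2 tape=xy[z]yzy__   (s2,z)→(s0,x,right)
state=s0 head=3 tape=xyx[y]zy__   (s0,y)→(s0,x,right)
state=s0 head=4 tape=xyxx[z]y__   (s0,z)→(s2,x,left)
state=s2 head=3 tape=xyx[x]xy__   (s2,x)→(s3,y,right)
state=s3 head=4 tape=xyxy[x]y__   (s3,x)→(s3,_,right)
state=s3 head=5 tape=xyxy_[y]__   (s3,y)→(s3,_,left)
state=s3 head=4 tape=xyxy[_]___   (s3,_)→(s2,_,right)
state=s2 head=5 tape=xyxy_[_]__   (s2,_)→(s1,z,right)
state=s1 head=6 tape=xyxy_z[_]_   (s1,_)→(sH,x,right)
state=sH head=7 tape=xyxy_zx[_]
Cell 4 holds _ when M halts.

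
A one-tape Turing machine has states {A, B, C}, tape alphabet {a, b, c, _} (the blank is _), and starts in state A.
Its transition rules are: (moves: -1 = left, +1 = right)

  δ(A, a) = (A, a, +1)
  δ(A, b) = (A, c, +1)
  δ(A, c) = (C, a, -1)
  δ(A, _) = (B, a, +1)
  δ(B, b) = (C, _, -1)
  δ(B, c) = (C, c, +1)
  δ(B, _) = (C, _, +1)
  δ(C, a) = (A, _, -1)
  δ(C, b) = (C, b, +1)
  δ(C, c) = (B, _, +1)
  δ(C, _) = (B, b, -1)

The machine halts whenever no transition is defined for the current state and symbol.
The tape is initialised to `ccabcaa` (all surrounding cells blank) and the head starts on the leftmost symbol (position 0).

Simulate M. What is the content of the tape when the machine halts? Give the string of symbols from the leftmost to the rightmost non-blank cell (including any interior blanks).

state=A head=0 tape=___[c]cabcaa   (A,c)→(C,a,-1)
state=C head=-1 tape=__[_]acabcaa   (C,_)→(B,b,-1)
state=B head=-2 tape=_[_]bacabcaa   (B,_)→(C,_,+1)
state=C head=-1 tape=__[b]acabcaa   (C,b)→(C,b,+1)
state=C head=0 tape=__b[a]cabcaa   (C,a)→(A,_,-1)
state=A head=-1 tape=__[b]_cabcaa   (A,b)→(A,c,+1)
state=A head=0 tape=__c[_]cabcaa   (A,_)→(B,a,+1)
state=B head=1 tape=__ca[c]abcaa   (B,c)→(C,c,+1)
state=C head=2 tape=__cac[a]bcaa   (C,a)→(A,_,-1)
state=A head=1 tape=__ca[c]_bcaa   (A,c)→(C,a,-1)
state=C head=0 tape=__c[a]a_bcaa   (C,a)→(A,_,-1)
state=A head=-1 tape=__[c]_a_bcaa   (A,c)→(C,a,-1)
state=C head=-2 tape=_[_]a_a_bcaa   (C,_)→(B,b,-1)
state=B head=-3 tape=[_]ba_a_bcaa   (B,_)→(C,_,+1)
state=C head=-2 tape=_[b]a_a_bcaa   (C,b)→(C,b,+1)
state=C head=-1 tape=_b[a]_a_bcaa   (C,a)→(A,_,-1)
state=A head=-2 tape=_[b]__a_bcaa   (A,b)→(A,c,+1)
state=A head=-1 tape=_c[_]_a_bcaa   (A,_)→(B,a,+1)
state=B head=0 tape=_ca[_]a_bcaa   (B,_)→(C,_,+1)
state=C head=1 tape=_ca_[a]_bcaa   (C,a)→(A,_,-1)
state=A head=0 tape=_ca[_]__bcaa   (A,_)→(B,a,+1)
state=B head=1 tape=_caa[_]_bcaa   (B,_)→(C,_,+1)
state=C head=2 tape=_caa_[_]bcaa   (C,_)→(B,b,-1)
state=B head=1 tape=_caa[_]bbcaa   (B,_)→(C,_,+1)
state=C head=2 tape=_caa_[b]bcaa   (C,b)→(C,b,+1)
state=C head=3 tape=_caa_b[b]caa   (C,b)→(C,b,+1)
state=C head=4 tape=_caa_bb[c]aa   (C,c)→(B,_,+1)
state=B head=5 tape=_caa_bb_[a]a
The non-blank tape span at halt is caa_bb_aa.

caa_bb_aa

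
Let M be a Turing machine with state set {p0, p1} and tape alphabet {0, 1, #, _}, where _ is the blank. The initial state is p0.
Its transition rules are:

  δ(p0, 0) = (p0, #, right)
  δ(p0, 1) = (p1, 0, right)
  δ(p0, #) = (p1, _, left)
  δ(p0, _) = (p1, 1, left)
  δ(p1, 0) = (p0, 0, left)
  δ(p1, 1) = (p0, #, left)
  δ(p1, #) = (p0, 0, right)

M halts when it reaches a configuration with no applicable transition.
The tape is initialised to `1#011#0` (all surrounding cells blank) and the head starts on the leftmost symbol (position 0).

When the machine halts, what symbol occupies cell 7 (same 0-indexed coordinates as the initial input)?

state=p0 head=0 tape=[1]#011#0__   (p0,1)→(p1,0,right)
state=p1 head=1 tape=0[#]011#0__   (p1,#)→(p0,0,right)
state=p0 head=2 tape=00[0]11#0__   (p0,0)→(p0,#,right)
state=p0 head=3 tape=00#[1]1#0__   (p0,1)→(p1,0,right)
state=p1 head=4 tape=00#0[1]#0__   (p1,1)→(p0,#,left)
state=p0 head=3 tape=00#[0]##0__   (p0,0)→(p0,#,right)
state=p0 head=4 tape=00##[#]#0__   (p0,#)→(p1,_,left)
state=p1 head=3 tape=00#[#]_#0__   (p1,#)→(p0,0,right)
state=p0 head=4 tape=00#0[_]#0__   (p0,_)→(p1,1,left)
state=p1 head=3 tape=00#[0]1#0__   (p1,0)→(p0,0,left)
state=p0 head=2 tape=00[#]01#0__   (p0,#)→(p1,_,left)
state=p1 head=1 tape=0[0]_01#0__   (p1,0)→(p0,0,left)
state=p0 head=0 tape=[0]0_01#0__   (p0,0)→(p0,#,right)
state=p0 head=1 tape=#[0]_01#0__   (p0,0)→(p0,#,right)
state=p0 head=2 tape=##[_]01#0__   (p0,_)→(p1,1,left)
state=p1 head=1 tape=#[#]101#0__   (p1,#)→(p0,0,right)
state=p0 head=2 tape=#0[1]01#0__   (p0,1)→(p1,0,right)
state=p1 head=3 tape=#00[0]1#0__   (p1,0)→(p0,0,left)
state=p0 head=2 tape=#0[0]01#0__   (p0,0)→(p0,#,right)
state=p0 head=3 tape=#0#[0]1#0__   (p0,0)→(p0,#,right)
state=p0 head=4 tape=#0##[1]#0__   (p0,1)→(p1,0,right)
state=p1 head=5 tape=#0##0[#]0__   (p1,#)→(p0,0,right)
state=p0 head=6 tape=#0##00[0]__   (p0,0)→(p0,#,right)
state=p0 head=7 tape=#0##00#[_]_   (p0,_)→(p1,1,left)
state=p1 head=6 tape=#0##00[#]1_   (p1,#)→(p0,0,right)
state=p0 head=7 tape=#0##000[1]_   (p0,1)→(p1,0,right)
state=p1 head=8 tape=#0##0000[_]
Cell 7 holds 0 when M halts.

0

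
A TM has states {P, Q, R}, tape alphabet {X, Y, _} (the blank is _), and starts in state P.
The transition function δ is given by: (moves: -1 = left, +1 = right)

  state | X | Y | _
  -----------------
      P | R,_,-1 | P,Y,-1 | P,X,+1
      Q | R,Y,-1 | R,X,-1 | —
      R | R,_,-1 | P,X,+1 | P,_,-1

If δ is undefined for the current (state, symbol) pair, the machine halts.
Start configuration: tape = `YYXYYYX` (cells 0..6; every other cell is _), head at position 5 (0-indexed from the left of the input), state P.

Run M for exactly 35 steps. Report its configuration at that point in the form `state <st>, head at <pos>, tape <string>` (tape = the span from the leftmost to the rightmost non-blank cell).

P | ____YYXYY[Y]X   read Y → write Y, move -1, go to P
P | ____YYXY[Y]YX   read Y → write Y, move -1, go to P
P | ____YYX[Y]YYX   read Y → write Y, move -1, go to P
P | ____YY[X]YYYX   read X → write _, move -1, go to R
R | ____Y[Y]_YYYX   read Y → write X, move +1, go to P
P | ____YX[_]YYYX   read _ → write X, move +1, go to P
P | ____YXX[Y]YYX   read Y → write Y, move -1, go to P
P | ____YX[X]YYYX   read X → write _, move -1, go to R
R | ____Y[X]_YYYX   read X → write _, move -1, go to R
R | ____[Y]__YYYX   read Y → write X, move +1, go to P
P | ____X[_]_YYYX   read _ → write X, move +1, go to P
P | ____XX[_]YYYX   read _ → write X, move +1, go to P
P | ____XXX[Y]YYX   read Y → write Y, move -1, go to P
P | ____XX[X]YYYX   read X → write _, move -1, go to R
R | ____X[X]_YYYX   read X → write _, move -1, go to R
R | ____[X]__YYYX   read X → write _, move -1, go to R
R | ___[_]___YYYX   read _ → write _, move -1, go to P
P | __[_]____YYYX   read _ → write X, move +1, go to P
P | __X[_]___YYYX   read _ → write X, move +1, go to P
P | __XX[_]__YYYX   read _ → write X, move +1, go to P
P | __XXX[_]_YYYX   read _ → write X, move +1, go to P
P | __XXXX[_]YYYX   read _ → write X, move +1, go to P
P | __XXXXX[Y]YYX   read Y → write Y, move -1, go to P
P | __XXXX[X]YYYX   read X → write _, move -1, go to R
R | __XXX[X]_YYYX   read X → write _, move -1, go to R
R | __XX[X]__YYYX   read X → write _, move -1, go to R
R | __X[X]___YYYX   read X → write _, move -1, go to R
R | __[X]____YYYX   read X → write _, move -1, go to R
R | _[_]_____YYYX   read _ → write _, move -1, go to P
P | [_]______YYYX   read _ → write X, move +1, go to P
P | X[_]_____YYYX   read _ → write X, move +1, go to P
P | XX[_]____YYYX   read _ → write X, move +1, go to P
P | XXX[_]___YYYX   read _ → write X, move +1, go to P
P | XXXX[_]__YYYX   read _ → write X, move +1, go to P
P | XXXXX[_]_YYYX   read _ → write X, move +1, go to P
P | XXXXXX[_]YYYX
After 35 steps: state P, head at 2, tape XXXXXX_YYYX.

state P, head at 2, tape XXXXXX_YYYX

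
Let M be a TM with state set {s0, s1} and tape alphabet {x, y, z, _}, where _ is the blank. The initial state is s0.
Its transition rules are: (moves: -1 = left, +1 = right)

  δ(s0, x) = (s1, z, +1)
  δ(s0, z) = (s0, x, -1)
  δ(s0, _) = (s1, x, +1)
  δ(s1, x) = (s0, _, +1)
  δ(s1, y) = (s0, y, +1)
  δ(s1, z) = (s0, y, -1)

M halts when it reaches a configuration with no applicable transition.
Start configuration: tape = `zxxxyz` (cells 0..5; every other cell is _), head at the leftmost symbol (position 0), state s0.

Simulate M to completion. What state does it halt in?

state=s0 head=0 tape=_[z]xxxyz   (s0,z)→(s0,x,-1)
state=s0 head=-1 tape=[_]xxxxyz   (s0,_)→(s1,x,+1)
state=s1 head=0 tape=x[x]xxxyz   (s1,x)→(s0,_,+1)
state=s0 head=1 tape=x_[x]xxyz   (s0,x)→(s1,z,+1)
state=s1 head=2 tape=x_z[x]xyz   (s1,x)→(s0,_,+1)
state=s0 head=3 tape=x_z_[x]yz   (s0,x)→(s1,z,+1)
state=s1 head=4 tape=x_z_z[y]z   (s1,y)→(s0,y,+1)
state=s0 head=5 tape=x_z_zy[z]   (s0,z)→(s0,x,-1)
state=s0 head=4 tape=x_z_z[y]x
No transition is defined for (s0, y); M halts in state s0.

s0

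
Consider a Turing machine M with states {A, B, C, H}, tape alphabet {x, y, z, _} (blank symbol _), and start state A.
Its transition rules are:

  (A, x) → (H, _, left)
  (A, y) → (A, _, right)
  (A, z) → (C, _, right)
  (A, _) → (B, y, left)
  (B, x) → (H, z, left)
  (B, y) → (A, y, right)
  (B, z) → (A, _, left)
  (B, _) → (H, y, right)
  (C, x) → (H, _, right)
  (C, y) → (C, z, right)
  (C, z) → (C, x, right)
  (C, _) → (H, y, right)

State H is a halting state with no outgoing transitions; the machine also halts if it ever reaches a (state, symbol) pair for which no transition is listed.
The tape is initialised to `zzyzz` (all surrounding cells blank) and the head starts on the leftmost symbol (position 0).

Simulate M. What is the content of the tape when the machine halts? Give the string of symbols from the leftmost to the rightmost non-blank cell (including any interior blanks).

xzxxy

state=A head=0 tape=[z]zyzz__   (A,z)→(C,_,right)
state=C head=1 tape=_[z]yzz__   (C,z)→(C,x,right)
state=C head=2 tape=_x[y]zz__   (C,y)→(C,z,right)
state=C head=3 tape=_xz[z]z__   (C,z)→(C,x,right)
state=C head=4 tape=_xzx[z]__   (C,z)→(C,x,right)
state=C head=5 tape=_xzxx[_]_   (C,_)→(H,y,right)
state=H head=6 tape=_xzxxy[_]
The non-blank tape span at halt is xzxxy.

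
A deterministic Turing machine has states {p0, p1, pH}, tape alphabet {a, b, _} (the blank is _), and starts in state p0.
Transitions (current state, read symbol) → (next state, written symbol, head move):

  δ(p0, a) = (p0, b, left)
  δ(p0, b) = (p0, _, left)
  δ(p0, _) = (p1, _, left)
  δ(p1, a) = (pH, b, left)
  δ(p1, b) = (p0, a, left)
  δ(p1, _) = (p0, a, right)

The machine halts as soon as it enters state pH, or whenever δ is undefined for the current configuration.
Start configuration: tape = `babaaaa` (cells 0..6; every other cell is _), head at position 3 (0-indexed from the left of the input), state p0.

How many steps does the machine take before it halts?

state=p0 head=3 tape=___bab[a]aaa   (p0,a)→(p0,b,left)
state=p0 head=2 tape=___ba[b]baaa   (p0,b)→(p0,_,left)
state=p0 head=1 tape=___b[a]_baaa   (p0,a)→(p0,b,left)
state=p0 head=0 tape=___[b]b_baaa   (p0,b)→(p0,_,left)
state=p0 head=-1 tape=__[_]_b_baaa   (p0,_)→(p1,_,left)
state=p1 head=-2 tape=_[_]__b_baaa   (p1,_)→(p0,a,right)
state=p0 head=-1 tape=_a[_]_b_baaa   (p0,_)→(p1,_,left)
state=p1 head=-2 tape=_[a]__b_baaa   (p1,a)→(pH,b,left)
state=pH head=-3 tape=[_]b__b_baaa
M halts after 8 transitions.

8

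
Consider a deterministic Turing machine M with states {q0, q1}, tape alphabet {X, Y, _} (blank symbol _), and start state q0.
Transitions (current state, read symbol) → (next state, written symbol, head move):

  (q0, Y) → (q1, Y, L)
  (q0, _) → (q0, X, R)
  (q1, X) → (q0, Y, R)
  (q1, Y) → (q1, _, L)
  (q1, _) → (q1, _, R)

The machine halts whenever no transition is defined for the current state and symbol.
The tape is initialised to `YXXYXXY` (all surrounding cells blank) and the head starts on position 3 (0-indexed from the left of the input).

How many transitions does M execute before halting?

q0 | _YXX[Y]XXY   read Y → write Y, move L, go to q1
q1 | _YX[X]YXXY   read X → write Y, move R, go to q0
q0 | _YXY[Y]XXY   read Y → write Y, move L, go to q1
q1 | _YX[Y]YXXY   read Y → write _, move L, go to q1
q1 | _Y[X]_YXXY   read X → write Y, move R, go to q0
q0 | _YY[_]YXXY   read _ → write X, move R, go to q0
q0 | _YYX[Y]XXY   read Y → write Y, move L, go to q1
q1 | _YY[X]YXXY   read X → write Y, move R, go to q0
q0 | _YYY[Y]XXY   read Y → write Y, move L, go to q1
q1 | _YY[Y]YXXY   read Y → write _, move L, go to q1
q1 | _Y[Y]_YXXY   read Y → write _, move L, go to q1
q1 | _[Y]__YXXY   read Y → write _, move L, go to q1
q1 | [_]___YXXY   read _ → write _, move R, go to q1
q1 | _[_]__YXXY   read _ → write _, move R, go to q1
q1 | __[_]_YXXY   read _ → write _, move R, go to q1
q1 | ___[_]YXXY   read _ → write _, move R, go to q1
q1 | ____[Y]XXY   read Y → write _, move L, go to q1
q1 | ___[_]_XXY   read _ → write _, move R, go to q1
q1 | ____[_]XXY   read _ → write _, move R, go to q1
q1 | _____[X]XY   read X → write Y, move R, go to q0
q0 | _____Y[X]Y
M halts after 20 transitions.

20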